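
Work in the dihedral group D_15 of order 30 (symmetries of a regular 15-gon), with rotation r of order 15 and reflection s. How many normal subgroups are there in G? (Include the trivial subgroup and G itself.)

G has 28 subgroups. Checking conjugation-invariance by order — order 1: 1/1 normal; order 2: 0/15 normal; order 3: 1/1 normal; order 5: 1/1 normal; order 6: 0/5 normal; order 10: 0/3 normal; order 15: 1/1 normal; order 30: 1/1 normal.
Total normal subgroups: 5.

5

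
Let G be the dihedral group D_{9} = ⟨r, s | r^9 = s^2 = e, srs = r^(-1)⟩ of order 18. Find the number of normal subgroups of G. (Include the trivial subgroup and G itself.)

4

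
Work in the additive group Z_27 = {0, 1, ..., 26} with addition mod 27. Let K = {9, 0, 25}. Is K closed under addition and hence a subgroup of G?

9 ∈ K but its inverse 18 ∉ K, so K is not a subgroup.

No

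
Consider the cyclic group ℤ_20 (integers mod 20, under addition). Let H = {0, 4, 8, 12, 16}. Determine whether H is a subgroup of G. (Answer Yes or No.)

|H| = 5 divides |G| = 20, consistent with Lagrange.
H contains the identity, every element's inverse is in H, and H is closed under +: it is a subgroup.
In fact H = ⟨16⟩.

Yes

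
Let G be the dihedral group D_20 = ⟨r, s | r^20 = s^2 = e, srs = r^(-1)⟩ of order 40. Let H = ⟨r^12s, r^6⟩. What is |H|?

20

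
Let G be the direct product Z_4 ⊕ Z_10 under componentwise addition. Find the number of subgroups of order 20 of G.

3

|G| = 40 and 20 | 40, so subgroups of order 20 are possible by Lagrange.
The subgroups of order 20 are: {(0,0), (0,1), (0,2), (0,3), (0,4), (0,5), (0,6), (0,7), (0,8), (0,9), (2,0), (2,1), (2,2), (2,3), (2,4), (2,5), (2,6), (2,7), (2,8), (2,9)}; {(0,0), (0,2), (0,4), (0,6), (0,8), (1,0), (1,2), (1,4), (1,6), (1,8), (2,0), (2,2), (2,4), (2,6), (2,8), (3,0), (3,2), (3,4), (3,6), (3,8)}; {(0,0), (0,2), (0,4), (0,6), (0,8), (1,1), (1,3), (1,5), (1,7), (1,9), (2,0), (2,2), (2,4), (2,6), (2,8), (3,1), (3,3), (3,5), (3,7), (3,9)}.
So G has 3 subgroups of order 20.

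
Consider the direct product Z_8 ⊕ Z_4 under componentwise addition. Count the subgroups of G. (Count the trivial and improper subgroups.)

|G| = 32, so by Lagrange every subgroup order divides 32. Divisors: 1, 2, 4, 8, 16, 32.
Subgroups by order — order 1: 1; order 2: 3; order 4: 7; order 8: 7; order 16: 3; order 32: 1.
Total: 1 + 3 + 7 + 7 + 3 + 1 = 22.

22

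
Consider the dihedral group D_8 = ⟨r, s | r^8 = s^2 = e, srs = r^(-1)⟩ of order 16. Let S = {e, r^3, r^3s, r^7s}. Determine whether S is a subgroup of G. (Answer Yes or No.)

No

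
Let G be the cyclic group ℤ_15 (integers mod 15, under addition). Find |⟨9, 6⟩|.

5

|⟨9⟩| = 5 and |⟨6⟩| = 5, so |H| is a multiple of lcm(5, 5) = 5 and divides |G| = 15.
Closing under the operation: H = {0, 3, 6, 9, 12}, so |H| = 5.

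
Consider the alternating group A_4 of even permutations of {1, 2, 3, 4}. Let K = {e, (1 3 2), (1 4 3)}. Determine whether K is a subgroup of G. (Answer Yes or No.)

(1 4 3) ∈ K but its inverse (1 3 4) ∉ K, so K is not a subgroup.

No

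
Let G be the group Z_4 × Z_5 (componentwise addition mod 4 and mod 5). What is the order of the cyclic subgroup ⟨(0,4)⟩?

The order of (0,4) in Z_4 × Z_5 is lcm(ord(0) in Z_4, ord(4) in Z_5).
ord(0) = 1 and ord(4) = 5, so |⟨(0,4)⟩| = lcm(1, 5) = 5.

5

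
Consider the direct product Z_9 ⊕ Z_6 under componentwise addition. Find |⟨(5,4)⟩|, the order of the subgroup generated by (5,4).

The order of (5,4) in Z_9 × Z_6 is lcm(ord(5) in Z_9, ord(4) in Z_6).
ord(5) = 9 and ord(4) = 3, so |⟨(5,4)⟩| = lcm(9, 3) = 9.

9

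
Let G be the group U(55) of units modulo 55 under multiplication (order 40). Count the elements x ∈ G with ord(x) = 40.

No element of G has order 40 (even though 40 | 40).

0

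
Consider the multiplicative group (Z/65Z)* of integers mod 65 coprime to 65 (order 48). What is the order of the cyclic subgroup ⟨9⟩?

Compute successive powers of 9 mod 65: 9, 16, 14, 61, 29, 1; 9^6 ≡ 1 (mod 65).
So |⟨9⟩| = 6.

6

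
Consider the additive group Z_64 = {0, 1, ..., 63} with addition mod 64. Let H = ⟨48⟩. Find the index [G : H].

16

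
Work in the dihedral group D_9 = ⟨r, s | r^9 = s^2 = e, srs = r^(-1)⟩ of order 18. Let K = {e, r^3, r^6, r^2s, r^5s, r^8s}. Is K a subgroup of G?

|K| = 6 divides |G| = 18, consistent with Lagrange.
K contains the identity, every element's inverse is in K, and K is closed under ·: it is a subgroup.

Yes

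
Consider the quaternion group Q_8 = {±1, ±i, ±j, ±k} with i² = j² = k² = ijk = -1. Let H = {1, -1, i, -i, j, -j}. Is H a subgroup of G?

|H| = 6 does not divide |G| = 8, so by Lagrange H is not a subgroup.

No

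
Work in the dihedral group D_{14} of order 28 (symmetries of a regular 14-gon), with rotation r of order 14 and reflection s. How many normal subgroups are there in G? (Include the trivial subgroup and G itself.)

7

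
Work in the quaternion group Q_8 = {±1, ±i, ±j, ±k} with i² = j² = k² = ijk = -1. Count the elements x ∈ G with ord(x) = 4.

The elements of order 4 are: i, -i, j, -j, k, -k.
That's 6.

6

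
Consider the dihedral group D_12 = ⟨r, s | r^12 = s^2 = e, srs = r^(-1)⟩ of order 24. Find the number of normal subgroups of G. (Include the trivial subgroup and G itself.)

9

G has 34 subgroups. Checking conjugation-invariance by order — order 1: 1/1 normal; order 2: 1/13 normal; order 3: 1/1 normal; order 4: 1/7 normal; order 6: 1/5 normal; order 8: 0/3 normal; order 12: 3/3 normal; order 24: 1/1 normal.
Total normal subgroups: 9.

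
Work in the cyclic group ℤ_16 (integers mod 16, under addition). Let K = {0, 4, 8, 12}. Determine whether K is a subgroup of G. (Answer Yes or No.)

Yes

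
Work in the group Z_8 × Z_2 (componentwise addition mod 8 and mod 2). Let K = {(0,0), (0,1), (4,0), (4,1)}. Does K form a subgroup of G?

Yes

|K| = 4 divides |G| = 16, consistent with Lagrange.
K contains the identity, every element's inverse is in K, and K is closed under +: it is a subgroup.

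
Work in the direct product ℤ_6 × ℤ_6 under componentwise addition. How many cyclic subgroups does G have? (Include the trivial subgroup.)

Each element a generates a cyclic subgroup ⟨a⟩; distinct elements may generate the same one (a cyclic group of order d has φ(d) generators).
Cyclic subgroups by order — order 1: 1; order 2: 3; order 3: 4; order 6: 12.
Total: 20.

20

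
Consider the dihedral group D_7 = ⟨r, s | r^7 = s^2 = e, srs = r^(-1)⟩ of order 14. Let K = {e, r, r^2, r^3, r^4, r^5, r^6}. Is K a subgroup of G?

Yes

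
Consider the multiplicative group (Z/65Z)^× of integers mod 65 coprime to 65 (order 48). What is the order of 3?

Compute successive powers of 3 mod 65: 3, 9, 27, 16, 48, 14, 42, 61, …; 3^12 ≡ 1 (mod 65).
So |⟨3⟩| = 12.

12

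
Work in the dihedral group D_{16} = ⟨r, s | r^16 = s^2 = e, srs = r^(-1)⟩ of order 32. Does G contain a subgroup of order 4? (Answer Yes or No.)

4 | 32. A subgroup of order 4 is {e, r^8, r^2s, r^10s}.

Yes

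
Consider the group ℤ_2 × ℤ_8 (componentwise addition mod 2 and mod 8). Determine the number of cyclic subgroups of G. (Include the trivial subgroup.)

8

Group the elements of G by the cyclic subgroup they generate; each cyclic subgroup of order d accounts for φ(d) elements.
Cyclic subgroups by order — order 1: 1; order 2: 3; order 4: 2; order 8: 2.
Total: 8.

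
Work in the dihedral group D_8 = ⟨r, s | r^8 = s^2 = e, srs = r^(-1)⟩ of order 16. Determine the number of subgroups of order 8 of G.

|G| = 16 and 8 | 16, so subgroups of order 8 are possible by Lagrange.
The subgroups of order 8 are: {e, r, r^2, r^3, r^4, r^5, r^6, r^7}; {e, r^2, r^4, r^6, s, r^2s, r^4s, r^6s}; {e, r^2, r^4, r^6, rs, r^3s, r^5s, r^7s}.
So G has 3 subgroups of order 8.

3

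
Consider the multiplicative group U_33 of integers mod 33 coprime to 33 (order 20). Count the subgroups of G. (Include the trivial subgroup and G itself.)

|G| = 20, so by Lagrange every subgroup order divides 20. Divisors: 1, 2, 4, 5, 10, 20.
Subgroups by order — order 1: 1; order 2: 3; order 4: 1; order 5: 1; order 10: 3; order 20: 1.
Total: 1 + 3 + 1 + 1 + 3 + 1 = 10.

10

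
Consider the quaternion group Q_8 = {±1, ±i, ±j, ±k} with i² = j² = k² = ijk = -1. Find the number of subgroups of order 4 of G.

3

|G| = 8 and 4 | 8, so subgroups of order 4 are possible by Lagrange.
The subgroups of order 4 are: {1, -1, i, -i}; {1, -1, j, -j}; {1, -1, k, -k}.
So G has 3 subgroups of order 4.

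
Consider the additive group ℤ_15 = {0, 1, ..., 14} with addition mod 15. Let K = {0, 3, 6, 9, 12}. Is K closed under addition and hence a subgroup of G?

|K| = 5 divides |G| = 15, consistent with Lagrange.
K contains the identity, every element's inverse is in K, and K is closed under +: it is a subgroup.
In fact K = ⟨3⟩.

Yes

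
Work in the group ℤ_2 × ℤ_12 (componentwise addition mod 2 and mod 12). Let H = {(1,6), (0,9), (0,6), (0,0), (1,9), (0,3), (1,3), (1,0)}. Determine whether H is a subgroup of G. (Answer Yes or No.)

Yes

|H| = 8 divides |G| = 24, consistent with Lagrange.
H contains the identity, every element's inverse is in H, and H is closed under +: it is a subgroup.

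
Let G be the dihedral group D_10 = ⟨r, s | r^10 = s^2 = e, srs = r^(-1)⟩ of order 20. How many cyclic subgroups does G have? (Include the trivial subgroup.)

14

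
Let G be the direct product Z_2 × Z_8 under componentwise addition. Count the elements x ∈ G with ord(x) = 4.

4

An element (a,b) has order lcm(ord(a), ord(b)); count pairs with lcm equal to 4.
Enumerating gives 4 such elements.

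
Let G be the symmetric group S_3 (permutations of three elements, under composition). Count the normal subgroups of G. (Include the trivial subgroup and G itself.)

3

G has 6 subgroups. Checking conjugation-invariance by order — order 1: 1/1 normal; order 2: 0/3 normal; order 3: 1/1 normal; order 6: 1/1 normal.
Total normal subgroups: 3.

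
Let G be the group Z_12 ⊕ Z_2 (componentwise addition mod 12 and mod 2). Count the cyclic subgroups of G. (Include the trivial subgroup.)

A cyclic subgroup of order d is generated by each of its φ(d) elements of order d, so the cyclic subgroups of order d number (#elements of order d)/φ(d).
Cyclic subgroups by order — order 1: 1; order 2: 3; order 3: 1; order 4: 2; order 6: 3; order 12: 2.
Total: 12.

12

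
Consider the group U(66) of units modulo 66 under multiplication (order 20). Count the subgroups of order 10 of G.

3

|G| = 20 and 10 | 20, so subgroups of order 10 are possible by Lagrange.
The subgroups of order 10 are: {1, 7, 13, 19, 25, 31, 37, 43, 49, 61}; {1, 17, 25, 29, 31, 35, 37, 41, 49, 65}; {1, 5, 23, 25, 31, 37, 47, 49, 53, 59}.
So G has 3 subgroups of order 10.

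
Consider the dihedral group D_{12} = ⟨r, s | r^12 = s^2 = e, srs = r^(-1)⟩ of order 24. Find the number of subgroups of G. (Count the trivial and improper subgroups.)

34

|G| = 24, so by Lagrange every subgroup order divides 24. Divisors: 1, 2, 3, 4, 6, 8, 12, 24.
Subgroups by order — order 1: 1; order 2: 13; order 3: 1; order 4: 7; order 6: 5; order 8: 3; order 12: 3; order 24: 1.
Total: 1 + 13 + 1 + 7 + 5 + 3 + 3 + 1 = 34.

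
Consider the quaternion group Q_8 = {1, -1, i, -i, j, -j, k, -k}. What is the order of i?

4

Computing powers of i: the smallest k with (i)^k = e is k = 4.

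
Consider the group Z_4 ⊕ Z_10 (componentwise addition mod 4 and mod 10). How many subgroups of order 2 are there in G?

|G| = 40 and 2 | 40, so subgroups of order 2 are possible by Lagrange.
The subgroups of order 2 are: {(0,0), (0,5)}; {(0,0), (2,0)}; {(0,0), (2,5)}.
So G has 3 subgroups of order 2.

3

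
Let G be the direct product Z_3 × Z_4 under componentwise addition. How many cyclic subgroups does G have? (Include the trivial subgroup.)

6

Group the elements of G by the cyclic subgroup they generate; each cyclic subgroup of order d accounts for φ(d) elements.
Cyclic subgroups by order — order 1: 1; order 2: 1; order 3: 1; order 4: 1; order 6: 1; order 12: 1.
Total: 6.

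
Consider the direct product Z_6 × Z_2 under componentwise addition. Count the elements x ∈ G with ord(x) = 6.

An element (a,b) has order lcm(ord(a), ord(b)); count pairs with lcm equal to 6.
Enumerating gives 6 such elements.

6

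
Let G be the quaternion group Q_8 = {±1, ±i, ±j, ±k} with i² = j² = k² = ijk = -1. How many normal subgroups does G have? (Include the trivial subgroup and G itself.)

6

G has 6 subgroups. Checking conjugation-invariance by order — order 1: 1/1 normal; order 2: 1/1 normal; order 4: 3/3 normal; order 8: 1/1 normal.
Total normal subgroups: 6.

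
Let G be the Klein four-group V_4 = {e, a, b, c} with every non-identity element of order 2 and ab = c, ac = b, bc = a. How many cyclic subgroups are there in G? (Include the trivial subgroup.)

A cyclic subgroup of order d is generated by each of its φ(d) elements of order d, so the cyclic subgroups of order d number (#elements of order d)/φ(d).
Cyclic subgroups by order — order 1: 1; order 2: 3.
Total: 4.

4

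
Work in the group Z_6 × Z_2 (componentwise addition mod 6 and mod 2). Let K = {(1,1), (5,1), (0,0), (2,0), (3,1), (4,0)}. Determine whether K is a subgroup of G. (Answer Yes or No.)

|K| = 6 divides |G| = 12, consistent with Lagrange.
K contains the identity, every element's inverse is in K, and K is closed under +: it is a subgroup.
In fact K = ⟨(1,1)⟩.

Yes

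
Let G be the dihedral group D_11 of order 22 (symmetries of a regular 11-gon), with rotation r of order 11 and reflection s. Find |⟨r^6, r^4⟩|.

11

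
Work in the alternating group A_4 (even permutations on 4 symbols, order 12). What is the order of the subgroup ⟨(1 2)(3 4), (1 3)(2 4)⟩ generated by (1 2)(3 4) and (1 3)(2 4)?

|⟨(1 2)(3 4)⟩| = 2 and |⟨(1 3)(2 4)⟩| = 2, so |H| is a multiple of lcm(2, 2) = 2 and divides |G| = 12.
Closing under the operation: H = {e, (1 2)(3 4), (1 3)(2 4), (1 4)(2 3)}, so |H| = 4.

4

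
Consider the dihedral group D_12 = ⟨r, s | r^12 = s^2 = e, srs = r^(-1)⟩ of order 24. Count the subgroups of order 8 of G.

|G| = 24 and 8 | 24, so subgroups of order 8 are possible by Lagrange.
The subgroups of order 8 are: {e, r^3, r^6, r^9, rs, r^4s, r^7s, r^10s}; {e, r^3, r^6, r^9, r^2s, r^5s, r^8s, r^11s}; {e, r^3, r^6, r^9, s, r^3s, r^6s, r^9s}.
So G has 3 subgroups of order 8.

3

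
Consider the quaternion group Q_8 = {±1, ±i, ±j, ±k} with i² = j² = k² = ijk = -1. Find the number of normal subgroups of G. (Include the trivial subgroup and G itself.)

6

G has 6 subgroups. Checking conjugation-invariance by order — order 1: 1/1 normal; order 2: 1/1 normal; order 4: 3/3 normal; order 8: 1/1 normal.
Total normal subgroups: 6.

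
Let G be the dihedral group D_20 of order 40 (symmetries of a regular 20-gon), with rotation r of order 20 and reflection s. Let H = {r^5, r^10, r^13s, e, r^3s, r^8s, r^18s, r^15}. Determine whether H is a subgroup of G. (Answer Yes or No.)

|H| = 8 divides |G| = 40, consistent with Lagrange.
H contains the identity, every element's inverse is in H, and H is closed under ·: it is a subgroup.

Yes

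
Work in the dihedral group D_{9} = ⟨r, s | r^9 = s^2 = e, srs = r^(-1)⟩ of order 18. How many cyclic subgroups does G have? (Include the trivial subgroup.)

12

A cyclic subgroup of order d is generated by each of its φ(d) elements of order d, so the cyclic subgroups of order d number (#elements of order d)/φ(d).
Cyclic subgroups by order — order 1: 1; order 2: 9; order 3: 1; order 9: 1.
Total: 12.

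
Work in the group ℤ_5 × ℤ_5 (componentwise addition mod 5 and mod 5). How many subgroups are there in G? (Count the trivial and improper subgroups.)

8

|G| = 25, so by Lagrange every subgroup order divides 25. Divisors: 1, 5, 25.
Subgroups by order — order 1: 1; order 5: 6; order 25: 1.
Total: 1 + 6 + 1 = 8.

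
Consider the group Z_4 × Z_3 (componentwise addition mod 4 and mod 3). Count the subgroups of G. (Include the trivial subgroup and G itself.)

6

|G| = 12, so by Lagrange every subgroup order divides 12. Divisors: 1, 2, 3, 4, 6, 12.
Subgroups by order — order 1: 1; order 2: 1; order 3: 1; order 4: 1; order 6: 1; order 12: 1.
Total: 1 + 1 + 1 + 1 + 1 + 1 = 6.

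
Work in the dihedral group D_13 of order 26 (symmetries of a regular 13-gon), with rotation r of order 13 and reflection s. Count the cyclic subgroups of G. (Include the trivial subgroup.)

15

Group the elements of G by the cyclic subgroup they generate; each cyclic subgroup of order d accounts for φ(d) elements.
Cyclic subgroups by order — order 1: 1; order 2: 13; order 13: 1.
Total: 15.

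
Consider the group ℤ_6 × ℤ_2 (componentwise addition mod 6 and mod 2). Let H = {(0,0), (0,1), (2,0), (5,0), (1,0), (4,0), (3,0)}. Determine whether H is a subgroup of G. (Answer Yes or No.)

No

|H| = 7 does not divide |G| = 12, so by Lagrange H is not a subgroup.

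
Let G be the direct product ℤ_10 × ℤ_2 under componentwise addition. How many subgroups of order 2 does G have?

3

|G| = 20 and 2 | 20, so subgroups of order 2 are possible by Lagrange.
The subgroups of order 2 are: {(0,0), (0,1)}; {(0,0), (5,0)}; {(0,0), (5,1)}.
So G has 3 subgroups of order 2.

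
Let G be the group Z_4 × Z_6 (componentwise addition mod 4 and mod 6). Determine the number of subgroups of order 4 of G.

|G| = 24 and 4 | 24, so subgroups of order 4 are possible by Lagrange.
The subgroups of order 4 are: {(0,0), (0,3), (2,0), (2,3)}; {(0,0), (1,0), (2,0), (3,0)}; {(0,0), (1,3), (2,0), (3,3)}.
So G has 3 subgroups of order 4.

3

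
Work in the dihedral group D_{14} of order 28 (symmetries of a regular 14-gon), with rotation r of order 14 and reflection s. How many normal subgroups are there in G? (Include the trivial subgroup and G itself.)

7

G has 28 subgroups. Checking conjugation-invariance by order — order 1: 1/1 normal; order 2: 1/15 normal; order 4: 0/7 normal; order 7: 1/1 normal; order 14: 3/3 normal; order 28: 1/1 normal.
Total normal subgroups: 7.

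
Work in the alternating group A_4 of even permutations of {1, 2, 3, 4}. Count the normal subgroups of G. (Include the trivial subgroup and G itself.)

G has 10 subgroups. Checking conjugation-invariance by order — order 1: 1/1 normal; order 2: 0/3 normal; order 3: 0/4 normal; order 4: 1/1 normal; order 12: 1/1 normal.
Total normal subgroups: 3.

3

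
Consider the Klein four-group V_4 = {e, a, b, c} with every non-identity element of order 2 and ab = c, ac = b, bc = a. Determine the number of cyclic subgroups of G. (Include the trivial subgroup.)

4

Group the elements of G by the cyclic subgroup they generate; each cyclic subgroup of order d accounts for φ(d) elements.
Cyclic subgroups by order — order 1: 1; order 2: 3.
Total: 4.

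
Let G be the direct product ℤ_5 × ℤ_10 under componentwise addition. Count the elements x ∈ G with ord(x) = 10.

24

An element (a,b) has order lcm(ord(a), ord(b)); count pairs with lcm equal to 10.
Enumerating gives 24 such elements.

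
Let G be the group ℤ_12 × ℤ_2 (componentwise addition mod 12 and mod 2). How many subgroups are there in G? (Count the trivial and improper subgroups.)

16

|G| = 24, so by Lagrange every subgroup order divides 24. Divisors: 1, 2, 3, 4, 6, 8, 12, 24.
Subgroups by order — order 1: 1; order 2: 3; order 3: 1; order 4: 3; order 6: 3; order 8: 1; order 12: 3; order 24: 1.
Total: 1 + 3 + 1 + 3 + 3 + 1 + 3 + 1 = 16.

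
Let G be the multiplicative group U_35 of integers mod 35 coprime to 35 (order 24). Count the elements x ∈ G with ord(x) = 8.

No element of G has order 8 (even though 8 | 24).

0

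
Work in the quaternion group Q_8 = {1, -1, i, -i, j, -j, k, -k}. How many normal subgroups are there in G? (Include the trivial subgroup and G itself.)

6

G has 6 subgroups. Checking conjugation-invariance by order — order 1: 1/1 normal; order 2: 1/1 normal; order 4: 3/3 normal; order 8: 1/1 normal.
Total normal subgroups: 6.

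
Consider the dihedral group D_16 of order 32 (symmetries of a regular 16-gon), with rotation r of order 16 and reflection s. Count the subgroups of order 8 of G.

5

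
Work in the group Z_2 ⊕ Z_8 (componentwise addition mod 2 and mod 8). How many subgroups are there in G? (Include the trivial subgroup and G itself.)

|G| = 16, so by Lagrange every subgroup order divides 16. Divisors: 1, 2, 4, 8, 16.
Subgroups by order — order 1: 1; order 2: 3; order 4: 3; order 8: 3; order 16: 1.
Total: 1 + 3 + 3 + 3 + 1 = 11.

11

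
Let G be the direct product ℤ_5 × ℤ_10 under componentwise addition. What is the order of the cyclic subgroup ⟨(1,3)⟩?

10

The order of (1,3) in Z_5 × Z_10 is lcm(ord(1) in Z_5, ord(3) in Z_10).
ord(1) = 5 and ord(3) = 10, so |⟨(1,3)⟩| = lcm(5, 10) = 10.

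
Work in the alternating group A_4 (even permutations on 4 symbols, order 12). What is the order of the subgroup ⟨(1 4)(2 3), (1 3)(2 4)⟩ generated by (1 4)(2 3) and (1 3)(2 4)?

4

|⟨(1 4)(2 3)⟩| = 2 and |⟨(1 3)(2 4)⟩| = 2, so |H| is a multiple of lcm(2, 2) = 2 and divides |G| = 12.
Closing under the operation: H = {e, (1 2)(3 4), (1 3)(2 4), (1 4)(2 3)}, so |H| = 4.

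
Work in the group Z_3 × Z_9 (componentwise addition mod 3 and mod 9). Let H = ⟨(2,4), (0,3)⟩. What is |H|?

9

|⟨(2,4)⟩| = 9 and |⟨(0,3)⟩| = 3, so |H| is a multiple of lcm(9, 3) = 9 and divides |G| = 27.
Closing under the operation: H = {(0,0), (0,3), (0,6), (1,2), (1,5), (1,8), (2,1), (2,4), (2,7)}, so |H| = 9.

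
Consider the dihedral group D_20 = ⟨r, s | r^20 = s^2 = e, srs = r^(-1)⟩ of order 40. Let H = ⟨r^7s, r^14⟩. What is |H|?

|⟨r^7s⟩| = 2 and |⟨r^14⟩| = 10, so |H| is a multiple of lcm(2, 10) = 10 and divides |G| = 40.
Closing under the operation: H = {e, r^2, r^4, r^6, r^8, r^10, r^12, r^14, r^16, r^18, rs, r^3s, r^5s, r^7s, r^9s, r^11s, r^13s, r^15s, r^17s, r^19s}, so |H| = 20.

20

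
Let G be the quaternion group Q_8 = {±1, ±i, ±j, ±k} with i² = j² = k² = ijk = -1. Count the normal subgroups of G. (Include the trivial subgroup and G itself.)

6

G has 6 subgroups. Checking conjugation-invariance by order — order 1: 1/1 normal; order 2: 1/1 normal; order 4: 3/3 normal; order 8: 1/1 normal.
Total normal subgroups: 6.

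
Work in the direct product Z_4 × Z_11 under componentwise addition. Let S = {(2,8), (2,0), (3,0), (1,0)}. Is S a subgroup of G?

No

The identity (0,0) ∉ S, so S is not a subgroup.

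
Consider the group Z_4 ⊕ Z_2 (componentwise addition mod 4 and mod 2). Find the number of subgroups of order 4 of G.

3

|G| = 8 and 4 | 8, so subgroups of order 4 are possible by Lagrange.
The subgroups of order 4 are: {(0,0), (0,1), (2,0), (2,1)}; {(0,0), (1,0), (2,0), (3,0)}; {(0,0), (1,1), (2,0), (3,1)}.
So G has 3 subgroups of order 4.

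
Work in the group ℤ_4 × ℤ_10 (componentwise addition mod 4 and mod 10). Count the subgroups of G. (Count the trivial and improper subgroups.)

|G| = 40, so by Lagrange every subgroup order divides 40. Divisors: 1, 2, 4, 5, 8, 10, 20, 40.
Subgroups by order — order 1: 1; order 2: 3; order 4: 3; order 5: 1; order 8: 1; order 10: 3; order 20: 3; order 40: 1.
Total: 1 + 3 + 3 + 1 + 1 + 3 + 3 + 1 = 16.

16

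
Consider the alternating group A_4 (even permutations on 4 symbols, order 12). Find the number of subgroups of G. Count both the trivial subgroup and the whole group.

10

|G| = 12, so by Lagrange every subgroup order divides 12. Divisors: 1, 2, 3, 4, 6, 12.
Subgroups by order — order 1: 1; order 2: 3; order 3: 4; order 4: 1; order 6: 0; order 12: 1.
Total: 1 + 3 + 4 + 1 + 0 + 1 = 10.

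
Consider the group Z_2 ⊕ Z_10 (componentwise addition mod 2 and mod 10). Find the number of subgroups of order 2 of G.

3

|G| = 20 and 2 | 20, so subgroups of order 2 are possible by Lagrange.
The subgroups of order 2 are: {(0,0), (0,5)}; {(0,0), (1,0)}; {(0,0), (1,5)}.
So G has 3 subgroups of order 2.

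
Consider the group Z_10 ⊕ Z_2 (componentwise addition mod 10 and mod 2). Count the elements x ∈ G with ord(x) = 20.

0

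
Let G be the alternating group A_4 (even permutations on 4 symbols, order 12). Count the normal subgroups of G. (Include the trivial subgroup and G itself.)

3

G has 10 subgroups. Checking conjugation-invariance by order — order 1: 1/1 normal; order 2: 0/3 normal; order 3: 0/4 normal; order 4: 1/1 normal; order 12: 1/1 normal.
Total normal subgroups: 3.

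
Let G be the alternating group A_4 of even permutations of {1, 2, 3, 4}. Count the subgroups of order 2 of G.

|G| = 12 and 2 | 12, so subgroups of order 2 are possible by Lagrange.
The subgroups of order 2 are: {e, (1 2)(3 4)}; {e, (1 3)(2 4)}; {e, (1 4)(2 3)}.
So G has 3 subgroups of order 2.

3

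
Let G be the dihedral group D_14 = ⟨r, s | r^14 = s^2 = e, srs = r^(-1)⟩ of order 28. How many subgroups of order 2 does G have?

15

|G| = 28 and 2 | 28, so subgroups of order 2 are possible by Lagrange.
The subgroups of order 2 are: {e, r^10s}; {e, r^11s}; {e, r^12s}; {e, r^13s}; … (15 in all).
So G has 15 subgroups of order 2.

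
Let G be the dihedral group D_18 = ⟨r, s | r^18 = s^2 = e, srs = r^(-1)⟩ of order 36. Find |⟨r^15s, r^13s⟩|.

18

|⟨r^15s⟩| = 2 and |⟨r^13s⟩| = 2, so |H| is a multiple of lcm(2, 2) = 2 and divides |G| = 36.
Closing under the operation: H = {e, r^2, r^4, r^6, r^8, r^10, r^12, r^14, r^16, rs, r^3s, r^5s, r^7s, r^9s, r^11s, r^13s, r^15s, r^17s}, so |H| = 18.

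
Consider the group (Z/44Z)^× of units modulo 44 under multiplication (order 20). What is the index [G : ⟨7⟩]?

|⟨7⟩| = 10 and |G| = 20.
By Lagrange, [G : H] = |G|/|H| = 20/10 = 2.

2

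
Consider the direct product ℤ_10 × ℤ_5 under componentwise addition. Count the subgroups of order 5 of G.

6

|G| = 50 and 5 | 50, so subgroups of order 5 are possible by Lagrange.
The subgroups of order 5 are: {(0,0), (0,1), (0,2), (0,3), (0,4)}; {(0,0), (2,0), (4,0), (6,0), (8,0)}; {(0,0), (2,1), (4,2), (6,3), (8,4)}; {(0,0), (2,2), (4,4), (6,1), (8,3)}; … (6 in all).
So G has 6 subgroups of order 5.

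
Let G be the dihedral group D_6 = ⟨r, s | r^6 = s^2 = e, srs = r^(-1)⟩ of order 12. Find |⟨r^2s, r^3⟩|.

4

|⟨r^2s⟩| = 2 and |⟨r^3⟩| = 2, so |H| is a multiple of lcm(2, 2) = 2 and divides |G| = 12.
Closing under the operation: H = {e, r^3, r^2s, r^5s}, so |H| = 4.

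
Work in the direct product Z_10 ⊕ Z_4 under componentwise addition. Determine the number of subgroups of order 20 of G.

|G| = 40 and 20 | 40, so subgroups of order 20 are possible by Lagrange.
The subgroups of order 20 are: {(0,0), (0,1), (0,2), (0,3), (2,0), (2,1), (2,2), (2,3), (4,0), (4,1), (4,2), (4,3), (6,0), (6,1), (6,2), (6,3), (8,0), (8,1), (8,2), (8,3)}; {(0,0), (0,2), (1,0), (1,2), (2,0), (2,2), (3,0), (3,2), (4,0), (4,2), (5,0), (5,2), (6,0), (6,2), (7,0), (7,2), (8,0), (8,2), (9,0), (9,2)}; {(0,0), (0,2), (1,1), (1,3), (2,0), (2,2), (3,1), (3,3), (4,0), (4,2), (5,1), (5,3), (6,0), (6,2), (7,1), (7,3), (8,0), (8,2), (9,1), (9,3)}.
So G has 3 subgroups of order 20.

3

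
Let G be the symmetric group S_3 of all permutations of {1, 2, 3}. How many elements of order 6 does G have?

0

No element of G has order 6 (even though 6 | 6).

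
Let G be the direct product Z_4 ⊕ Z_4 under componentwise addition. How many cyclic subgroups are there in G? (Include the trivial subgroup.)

Each element a generates a cyclic subgroup ⟨a⟩; distinct elements may generate the same one (a cyclic group of order d has φ(d) generators).
Cyclic subgroups by order — order 1: 1; order 2: 3; order 4: 6.
Total: 10.

10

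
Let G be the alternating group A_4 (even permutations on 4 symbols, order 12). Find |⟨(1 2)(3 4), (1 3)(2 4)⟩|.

4

|⟨(1 2)(3 4)⟩| = 2 and |⟨(1 3)(2 4)⟩| = 2, so |H| is a multiple of lcm(2, 2) = 2 and divides |G| = 12.
Closing under the operation: H = {e, (1 2)(3 4), (1 3)(2 4), (1 4)(2 3)}, so |H| = 4.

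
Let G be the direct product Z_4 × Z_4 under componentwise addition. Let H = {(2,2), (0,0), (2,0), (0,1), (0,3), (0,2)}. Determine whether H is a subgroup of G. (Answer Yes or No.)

No

|H| = 6 does not divide |G| = 16, so by Lagrange H is not a subgroup.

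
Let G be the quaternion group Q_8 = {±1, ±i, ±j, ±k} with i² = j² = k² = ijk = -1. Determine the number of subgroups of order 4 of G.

3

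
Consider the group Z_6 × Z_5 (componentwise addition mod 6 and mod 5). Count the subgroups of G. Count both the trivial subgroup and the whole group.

8

|G| = 30, so by Lagrange every subgroup order divides 30. Divisors: 1, 2, 3, 5, 6, 10, 15, 30.
Subgroups by order — order 1: 1; order 2: 1; order 3: 1; order 5: 1; order 6: 1; order 10: 1; order 15: 1; order 30: 1.
Total: 1 + 1 + 1 + 1 + 1 + 1 + 1 + 1 = 8.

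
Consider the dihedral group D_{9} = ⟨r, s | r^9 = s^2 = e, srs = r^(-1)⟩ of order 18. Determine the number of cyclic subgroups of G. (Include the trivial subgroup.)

Each element a generates a cyclic subgroup ⟨a⟩; distinct elements may generate the same one (a cyclic group of order d has φ(d) generators).
Cyclic subgroups by order — order 1: 1; order 2: 9; order 3: 1; order 9: 1.
Total: 12.

12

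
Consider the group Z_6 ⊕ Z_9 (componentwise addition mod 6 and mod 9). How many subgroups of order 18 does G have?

|G| = 54 and 18 | 54, so subgroups of order 18 are possible by Lagrange.
The subgroups of order 18 are: {(0,0), (0,1), (0,2), (0,3), (0,4), (0,5), (0,6), (0,7), (0,8), (3,0), (3,1), (3,2), (3,3), (3,4), (3,5), (3,6), (3,7), (3,8)}; {(0,0), (0,3), (0,6), (1,0), (1,3), (1,6), (2,0), (2,3), (2,6), (3,0), (3,3), (3,6), (4,0), (4,3), (4,6), (5,0), (5,3), (5,6)}; {(0,0), (0,3), (0,6), (1,1), (1,4), (1,7), (2,2), (2,5), (2,8), (3,0), (3,3), (3,6), (4,1), (4,4), (4,7), (5,2), (5,5), (5,8)}; {(0,0), (0,3), (0,6), (1,2), (1,5), (1,8), (2,1), (2,4), (2,7), (3,0), (3,3), (3,6), (4,2), (4,5), (4,8), (5,1), (5,4), (5,7)}.
So G has 4 subgroups of order 18.

4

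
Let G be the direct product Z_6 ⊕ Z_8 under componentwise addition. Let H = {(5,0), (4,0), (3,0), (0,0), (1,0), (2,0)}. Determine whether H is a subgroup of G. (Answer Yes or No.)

Yes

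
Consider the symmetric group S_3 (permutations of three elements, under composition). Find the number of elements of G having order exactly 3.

2

The elements of order 3 are: (1 2 3), (1 3 2).
That's 2.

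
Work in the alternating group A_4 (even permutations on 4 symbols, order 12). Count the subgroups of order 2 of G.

|G| = 12 and 2 | 12, so subgroups of order 2 are possible by Lagrange.
The subgroups of order 2 are: {e, (1 2)(3 4)}; {e, (1 3)(2 4)}; {e, (1 4)(2 3)}.
So G has 3 subgroups of order 2.

3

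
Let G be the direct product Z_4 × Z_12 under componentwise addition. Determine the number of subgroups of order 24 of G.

3

|G| = 48 and 24 | 48, so subgroups of order 24 are possible by Lagrange.
The subgroups of order 24 are: {(0,0), (0,1), (0,2), (0,3), (0,4), (0,5), (0,6), (0,7), (0,8), (0,9), (0,10), (0,11), (2,0), (2,1), (2,2), (2,3), (2,4), (2,5), (2,6), (2,7), (2,8), (2,9), (2,10), (2,11)}; {(0,0), (0,2), (0,4), (0,6), (0,8), (0,10), (1,0), (1,2), (1,4), (1,6), (1,8), (1,10), (2,0), (2,2), (2,4), (2,6), (2,8), (2,10), (3,0), (3,2), (3,4), (3,6), (3,8), (3,10)}; {(0,0), (0,2), (0,4), (0,6), (0,8), (0,10), (1,1), (1,3), (1,5), (1,7), (1,9), (1,11), (2,0), (2,2), (2,4), (2,6), (2,8), (2,10), (3,1), (3,3), (3,5), (3,7), (3,9), (3,11)}.
So G has 3 subgroups of order 24.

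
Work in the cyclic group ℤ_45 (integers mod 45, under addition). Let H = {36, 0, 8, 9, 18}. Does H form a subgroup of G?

No

18 ∈ H but its inverse 27 ∉ H, so H is not a subgroup.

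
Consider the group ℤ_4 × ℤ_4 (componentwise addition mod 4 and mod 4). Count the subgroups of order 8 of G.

|G| = 16 and 8 | 16, so subgroups of order 8 are possible by Lagrange.
The subgroups of order 8 are: {(0,0), (0,1), (0,2), (0,3), (2,0), (2,1), (2,2), (2,3)}; {(0,0), (0,2), (1,0), (1,2), (2,0), (2,2), (3,0), (3,2)}; {(0,0), (0,2), (1,1), (1,3), (2,0), (2,2), (3,1), (3,3)}.
So G has 3 subgroups of order 8.

3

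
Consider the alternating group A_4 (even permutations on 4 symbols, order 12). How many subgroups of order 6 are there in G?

0

|G| = 12 and 6 | 12, so subgroups of order 6 are possible by Lagrange.
Checking all subgroups of G, none has order 6.
So G has 0 subgroups of order 6.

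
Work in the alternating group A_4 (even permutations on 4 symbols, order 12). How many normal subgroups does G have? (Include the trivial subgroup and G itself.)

G has 10 subgroups. Checking conjugation-invariance by order — order 1: 1/1 normal; order 2: 0/3 normal; order 3: 0/4 normal; order 4: 1/1 normal; order 12: 1/1 normal.
Total normal subgroups: 3.

3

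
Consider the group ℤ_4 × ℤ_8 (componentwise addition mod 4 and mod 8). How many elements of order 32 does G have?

0

An element (a,b) has order lcm(ord(a), ord(b)); count pairs with lcm equal to 32.
Enumerating gives 0 such elements.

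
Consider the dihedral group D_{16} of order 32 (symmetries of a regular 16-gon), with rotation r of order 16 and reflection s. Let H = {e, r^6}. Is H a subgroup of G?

r^6 ∈ H but its inverse r^10 ∉ H, so H is not a subgroup.

No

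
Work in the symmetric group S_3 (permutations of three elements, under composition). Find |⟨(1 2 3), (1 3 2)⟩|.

3

|⟨(1 2 3)⟩| = 3 and |⟨(1 3 2)⟩| = 3, so |H| is a multiple of lcm(3, 3) = 3 and divides |G| = 6.
Closing under the operation: H = {e, (1 2 3), (1 3 2)}, so |H| = 3.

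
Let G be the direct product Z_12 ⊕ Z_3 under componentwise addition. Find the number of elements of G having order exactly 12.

An element (a,b) has order lcm(ord(a), ord(b)); count pairs with lcm equal to 12.
Enumerating gives 16 such elements.

16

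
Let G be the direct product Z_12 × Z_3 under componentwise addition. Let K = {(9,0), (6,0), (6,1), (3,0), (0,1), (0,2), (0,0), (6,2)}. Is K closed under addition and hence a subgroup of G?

|K| = 8 does not divide |G| = 36, so by Lagrange K is not a subgroup.

No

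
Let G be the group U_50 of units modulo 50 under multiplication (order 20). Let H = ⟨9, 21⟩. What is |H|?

|⟨9⟩| = 10 and |⟨21⟩| = 5, so |H| is a multiple of lcm(10, 5) = 10 and divides |G| = 20.
Closing under the operation: H = {1, 9, 11, 19, 21, 29, 31, 39, 41, 49}, so |H| = 10.

10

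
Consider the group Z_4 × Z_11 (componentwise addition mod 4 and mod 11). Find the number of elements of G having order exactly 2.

An element (a,b) has order lcm(ord(a), ord(b)); count pairs with lcm equal to 2.
Enumerating gives 1 such elements.

1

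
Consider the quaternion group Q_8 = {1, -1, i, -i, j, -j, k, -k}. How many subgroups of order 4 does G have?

3

|G| = 8 and 4 | 8, so subgroups of order 4 are possible by Lagrange.
The subgroups of order 4 are: {1, -1, i, -i}; {1, -1, j, -j}; {1, -1, k, -k}.
So G has 3 subgroups of order 4.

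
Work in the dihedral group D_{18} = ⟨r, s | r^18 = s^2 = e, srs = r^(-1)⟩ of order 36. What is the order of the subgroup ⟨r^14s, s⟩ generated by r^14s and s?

18

|⟨r^14s⟩| = 2 and |⟨s⟩| = 2, so |H| is a multiple of lcm(2, 2) = 2 and divides |G| = 36.
Closing under the operation: H = {e, r^2, r^4, r^6, r^8, r^10, r^12, r^14, r^16, s, r^2s, r^4s, r^6s, r^8s, r^10s, r^12s, r^14s, r^16s}, so |H| = 18.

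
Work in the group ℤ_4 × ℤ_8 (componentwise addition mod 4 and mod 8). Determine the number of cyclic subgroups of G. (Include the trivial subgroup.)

14

Each element a generates a cyclic subgroup ⟨a⟩; distinct elements may generate the same one (a cyclic group of order d has φ(d) generators).
Cyclic subgroups by order — order 1: 1; order 2: 3; order 4: 6; order 8: 4.
Total: 14.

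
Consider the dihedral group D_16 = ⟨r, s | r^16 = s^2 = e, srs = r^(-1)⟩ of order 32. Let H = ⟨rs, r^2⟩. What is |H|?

16

|⟨rs⟩| = 2 and |⟨r^2⟩| = 8, so |H| is a multiple of lcm(2, 8) = 8 and divides |G| = 32.
Closing under the operation: H = {e, r^2, r^4, r^6, r^8, r^10, r^12, r^14, rs, r^3s, r^5s, r^7s, r^9s, r^11s, r^13s, r^15s}, so |H| = 16.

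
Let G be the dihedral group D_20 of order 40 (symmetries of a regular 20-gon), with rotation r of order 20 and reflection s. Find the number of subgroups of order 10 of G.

|G| = 40 and 10 | 40, so subgroups of order 10 are possible by Lagrange.
The subgroups of order 10 are: {e, r^2, r^4, r^6, r^8, r^10, r^12, r^14, r^16, r^18}; {e, r^4, r^8, r^12, r^16, r^2s, r^6s, r^10s, r^14s, r^18s}; {e, r^4, r^8, r^12, r^16, r^3s, r^7s, r^11s, r^15s, r^19s}; {e, r^4, r^8, r^12, r^16, s, r^4s, r^8s, r^12s, r^16s}; … (5 in all).
So G has 5 subgroups of order 10.

5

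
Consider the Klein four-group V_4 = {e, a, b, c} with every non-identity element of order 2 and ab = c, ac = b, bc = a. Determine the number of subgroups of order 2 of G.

3

|G| = 4 and 2 | 4, so subgroups of order 2 are possible by Lagrange.
The subgroups of order 2 are: {e, a}; {e, b}; {e, c}.
So G has 3 subgroups of order 2.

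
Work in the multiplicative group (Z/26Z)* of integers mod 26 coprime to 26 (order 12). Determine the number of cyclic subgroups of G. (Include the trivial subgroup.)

A cyclic subgroup of order d is generated by each of its φ(d) elements of order d, so the cyclic subgroups of order d number (#elements of order d)/φ(d).
Cyclic subgroups by order — order 1: 1; order 2: 1; order 3: 1; order 4: 1; order 6: 1; order 12: 1.
Total: 6.

6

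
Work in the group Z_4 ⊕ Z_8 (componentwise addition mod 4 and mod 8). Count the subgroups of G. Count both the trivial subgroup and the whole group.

|G| = 32, so by Lagrange every subgroup order divides 32. Divisors: 1, 2, 4, 8, 16, 32.
Subgroups by order — order 1: 1; order 2: 3; order 4: 7; order 8: 7; order 16: 3; order 32: 1.
Total: 1 + 3 + 7 + 7 + 3 + 1 = 22.

22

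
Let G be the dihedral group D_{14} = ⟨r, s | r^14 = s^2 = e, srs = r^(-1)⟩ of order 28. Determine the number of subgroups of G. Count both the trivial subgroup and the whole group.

28

|G| = 28, so by Lagrange every subgroup order divides 28. Divisors: 1, 2, 4, 7, 14, 28.
Subgroups by order — order 1: 1; order 2: 15; order 4: 7; order 7: 1; order 14: 3; order 28: 1.
Total: 1 + 15 + 7 + 1 + 3 + 1 = 28.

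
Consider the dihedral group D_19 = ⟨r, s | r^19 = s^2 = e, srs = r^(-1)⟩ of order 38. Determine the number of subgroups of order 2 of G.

|G| = 38 and 2 | 38, so subgroups of order 2 are possible by Lagrange.
The subgroups of order 2 are: {e, r^10s}; {e, r^11s}; {e, r^12s}; {e, r^13s}; … (19 in all).
So G has 19 subgroups of order 2.

19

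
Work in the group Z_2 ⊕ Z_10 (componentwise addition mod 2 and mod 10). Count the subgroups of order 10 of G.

|G| = 20 and 10 | 20, so subgroups of order 10 are possible by Lagrange.
The subgroups of order 10 are: {(0,0), (0,1), (0,2), (0,3), (0,4), (0,5), (0,6), (0,7), (0,8), (0,9)}; {(0,0), (0,2), (0,4), (0,6), (0,8), (1,0), (1,2), (1,4), (1,6), (1,8)}; {(0,0), (0,2), (0,4), (0,6), (0,8), (1,1), (1,3), (1,5), (1,7), (1,9)}.
So G has 3 subgroups of order 10.

3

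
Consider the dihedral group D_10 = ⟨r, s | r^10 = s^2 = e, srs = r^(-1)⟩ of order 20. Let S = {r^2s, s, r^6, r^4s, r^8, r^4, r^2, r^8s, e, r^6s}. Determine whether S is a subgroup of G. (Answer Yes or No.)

|S| = 10 divides |G| = 20, consistent with Lagrange.
S contains the identity, every element's inverse is in S, and S is closed under ·: it is a subgroup.

Yes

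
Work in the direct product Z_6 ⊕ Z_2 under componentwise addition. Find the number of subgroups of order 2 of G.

|G| = 12 and 2 | 12, so subgroups of order 2 are possible by Lagrange.
The subgroups of order 2 are: {(0,0), (0,1)}; {(0,0), (3,0)}; {(0,0), (3,1)}.
So G has 3 subgroups of order 2.

3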